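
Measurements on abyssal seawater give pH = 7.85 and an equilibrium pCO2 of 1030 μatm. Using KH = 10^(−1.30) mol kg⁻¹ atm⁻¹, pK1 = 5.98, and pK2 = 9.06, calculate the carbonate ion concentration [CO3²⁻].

[CO2*] = KH · pCO2 = 10^(−1.30) × 1030×10^-6 = 5.162×10^-5 mol/kg
α₀ = 1/(1 + K1/[H⁺] + K1K2/[H⁺]²) = 1/(1 + 10^+1.87 + 10^+0.66) = 0.01255
DIC = [CO2*]/α₀ = 5.162×10^-5 / 0.01255 = 4.114 mmol/kg
[CO3²⁻] = α₂·DIC; α₂ = 0.05735, so [CO3²⁻] = 0.05735 × 4.114 = 0.236 mmol/kg

[CO3²⁻] = 0.236 mmol/kg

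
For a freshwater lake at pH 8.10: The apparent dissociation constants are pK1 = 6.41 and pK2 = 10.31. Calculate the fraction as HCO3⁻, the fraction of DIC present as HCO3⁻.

α₁ = 1 / (1 + [H⁺]/K1 + K2/[H⁺]) = 1 / (1 + 10^-1.69 + 10^-2.21)
   = 1 / (1 + 0.020417 + 0.0061660) = 1/1.0266 = 0.9741

α₁ = 0.974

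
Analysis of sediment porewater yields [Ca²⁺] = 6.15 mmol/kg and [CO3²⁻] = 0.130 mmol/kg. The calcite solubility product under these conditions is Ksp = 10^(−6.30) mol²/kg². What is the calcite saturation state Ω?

Ksp = 10^(−6.30) = 5.012×10^-7
Ω = [Ca²⁺][CO3²⁻]/Ksp = (6.15×10^-3)(0.130×10^-3) / 5.012×10^-7 = 1.60

Ω = 1.60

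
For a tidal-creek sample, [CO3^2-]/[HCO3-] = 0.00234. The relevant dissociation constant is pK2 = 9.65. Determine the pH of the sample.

pH = 7.02

From K2 = [H⁺][CO3^2-]/[HCO3-]:  pH = pK2 + log₁₀([CO3^2-]/[HCO3-])
log₁₀(0.00234) = -2.631
pH = 9.65 + (-2.631) = 7.02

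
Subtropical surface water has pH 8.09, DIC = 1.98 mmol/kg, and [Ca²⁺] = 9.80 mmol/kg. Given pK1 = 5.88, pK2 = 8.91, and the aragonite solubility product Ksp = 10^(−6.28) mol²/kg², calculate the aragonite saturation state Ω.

Ω = 4.83

α₂ = 1 / (1 + [H⁺]/K2 + [H⁺]²/(K1K2)) = 1 / (1 + 10^+0.82 + 10^-1.39)
   = 1 / (1 + 6.6069 + 0.040738) = 1/7.6477 = 0.1308
[CO3²⁻] = α₂ × DIC = 0.1308 × 1.98 = 0.2589 mmol/kg
Ksp = 10^(−6.28) = 5.248×10^-7
Ω = [Ca²⁺][CO3²⁻]/Ksp = (9.80×10^-3)(2.589×10^-4) / 5.248×10^-7 = 4.83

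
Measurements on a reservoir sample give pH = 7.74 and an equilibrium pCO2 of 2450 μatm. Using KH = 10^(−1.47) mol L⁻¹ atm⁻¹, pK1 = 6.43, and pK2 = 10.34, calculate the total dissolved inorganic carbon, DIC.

DIC = 1.78 mmol/L

[CO2*] = KH · pCO2 = 10^(−1.47) × 2450×10^-6 = 8.302×10^-5 mol/L
α₀ = 1/(1 + K1/[H⁺] + K1K2/[H⁺]²) = 1/(1 + 10^+1.31 + 10^-1.29) = 0.04658
DIC = [CO2*]/α₀ = 8.302×10^-5 / 0.04658 = 1.78 mmol/L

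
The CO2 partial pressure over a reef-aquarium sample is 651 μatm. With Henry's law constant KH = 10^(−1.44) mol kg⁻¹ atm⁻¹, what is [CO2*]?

[CO2*] = 23.6 μmol/kg

KH = 10^(−1.44) = 3.631×10^-2 mol kg⁻¹ atm⁻¹
[CO2*] = KH · pCO2 = 3.631×10^-2 × 651×10^-6 atm = 2.36×10^-5 mol/kg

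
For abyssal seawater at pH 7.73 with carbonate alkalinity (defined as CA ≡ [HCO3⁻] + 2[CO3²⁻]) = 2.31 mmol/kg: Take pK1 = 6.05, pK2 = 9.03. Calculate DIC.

CA = [HCO3⁻] + 2[CO3²⁻] = (α₁ + 2α₂)·DIC
At pH 7.73: [H⁺]/K1 = 10^-1.68 = 0.020893, K2/[H⁺] = 10^-1.30 = 0.050119
α₁ = 1/(1 + 0.020893 + 0.050119) = 1/1.0710 = 0.9337; α₂ = α₁·K2/[H⁺] = 0.04680
α₁ + 2α₂ = 1.0273
DIC = CA / (α₁ + 2α₂) = 2.31 / 1.0273 = 2.25 mmol/kg

DIC = 2.25 mmol/kg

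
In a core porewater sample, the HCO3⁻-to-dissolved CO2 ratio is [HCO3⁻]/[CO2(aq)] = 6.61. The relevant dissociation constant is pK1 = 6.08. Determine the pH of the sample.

From K1 = [H⁺][HCO3⁻]/[CO2(aq)]:  pH = pK1 + log₁₀([HCO3⁻]/[CO2(aq)])
log₁₀(6.61) = +0.820
pH = 6.08 + (+0.820) = 6.90

pH = 6.90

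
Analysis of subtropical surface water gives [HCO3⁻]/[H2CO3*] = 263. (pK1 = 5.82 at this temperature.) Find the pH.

From K1 = [H⁺][HCO3⁻]/[H2CO3*]:  pH = pK1 + log₁₀([HCO3⁻]/[H2CO3*])
log₁₀(263) = +2.420
pH = 5.82 + (+2.420) = 8.24

pH = 8.24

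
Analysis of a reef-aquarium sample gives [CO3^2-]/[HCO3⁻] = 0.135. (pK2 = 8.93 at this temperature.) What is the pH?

From K2 = [H⁺][CO3^2-]/[HCO3⁻]:  pH = pK2 + log₁₀([CO3^2-]/[HCO3⁻])
log₁₀(0.135) = -0.870
pH = 8.93 + (-0.870) = 8.06

pH = 8.06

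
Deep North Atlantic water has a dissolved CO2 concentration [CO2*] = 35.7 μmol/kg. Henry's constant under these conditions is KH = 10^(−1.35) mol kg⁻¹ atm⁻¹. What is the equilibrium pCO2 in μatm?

KH = 10^(−1.35) = 4.467×10^-2 mol kg⁻¹ atm⁻¹
pCO2 = [CO2*]/KH = 35.7×10^-6 / 4.467×10^-2 = 7.99×10^-4 atm = 799 μatm

pCO2 = 799 μatm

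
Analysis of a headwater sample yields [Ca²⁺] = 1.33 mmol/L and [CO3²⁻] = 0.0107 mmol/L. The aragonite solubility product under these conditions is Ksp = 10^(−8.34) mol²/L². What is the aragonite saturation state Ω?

Ksp = 10^(−8.34) = 4.571×10^-9
Ω = [Ca²⁺][CO3²⁻]/Ksp = (1.33×10^-3)(0.0107×10^-3) / 4.571×10^-9 = 3.11

Ω = 3.11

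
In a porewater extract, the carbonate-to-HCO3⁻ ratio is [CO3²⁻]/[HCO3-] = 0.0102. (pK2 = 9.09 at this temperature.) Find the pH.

From K2 = [H⁺][CO3²⁻]/[HCO3-]:  pH = pK2 + log₁₀([CO3²⁻]/[HCO3-])
log₁₀(0.0102) = -1.991
pH = 9.09 + (-1.991) = 7.10

pH = 7.10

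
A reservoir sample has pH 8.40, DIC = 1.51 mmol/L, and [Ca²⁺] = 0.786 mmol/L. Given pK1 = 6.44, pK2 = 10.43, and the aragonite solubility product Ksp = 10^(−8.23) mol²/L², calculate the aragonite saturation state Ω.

Ω = 1.84

α₂ = 1 / (1 + [H⁺]/K2 + [H⁺]²/(K1K2)) = 1 / (1 + 10^+2.03 + 10^+0.07)
   = 1 / (1 + 107.15 + 1.1749) = 1/109.33 = 0.009147
[CO3²⁻] = α₂ × DIC = 0.009147 × 1.51 = 0.01381 mmol/L = 13.81 μmol/L
Ksp = 10^(−8.23) = 5.888×10^-9
Ω = [Ca²⁺][CO3²⁻]/Ksp = (0.786×10^-3)(1.381×10^-5) / 5.888×10^-9 = 1.84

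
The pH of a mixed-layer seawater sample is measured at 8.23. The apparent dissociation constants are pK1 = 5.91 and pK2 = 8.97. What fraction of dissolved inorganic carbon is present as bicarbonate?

α₁ = 0.843

α₁ = 1 / (1 + [H⁺]/K1 + K2/[H⁺]) = 1 / (1 + 10^-2.32 + 10^-0.74)
   = 1 / (1 + 0.0047863 + 0.18197) = 1/1.1868 = 0.8426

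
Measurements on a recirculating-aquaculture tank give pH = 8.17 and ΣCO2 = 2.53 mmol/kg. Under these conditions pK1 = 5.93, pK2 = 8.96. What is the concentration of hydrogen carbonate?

α₁ = 1 / (1 + [H⁺]/K1 + K2/[H⁺]) = 1 / (1 + 10^-2.24 + 10^-0.79)
   = 1 / (1 + 0.0057544 + 0.16218) = 1/1.1679 = 0.8562
[HCO3⁻] = α₁ × DIC = 0.8562 × 2.53 = 2.17 mmol/kg

[HCO3⁻] = 2.17 mmol/kg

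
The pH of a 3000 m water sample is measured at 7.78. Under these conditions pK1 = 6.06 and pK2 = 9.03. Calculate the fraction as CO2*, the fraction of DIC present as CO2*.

α₀ = 1 / (1 + K1/[H⁺] + K1K2/[H⁺]²) = 1 / (1 + 10^+1.72 + 10^+0.47)
   = 1 / (1 + 52.481 + 2.9512) = 1/56.432 = 0.01772

α₀ = 0.0177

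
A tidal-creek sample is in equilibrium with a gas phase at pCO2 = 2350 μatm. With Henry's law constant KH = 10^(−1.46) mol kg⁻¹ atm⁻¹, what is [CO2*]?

[CO2*] = 81.5 μmol/kg

KH = 10^(−1.46) = 3.467×10^-2 mol kg⁻¹ atm⁻¹
[CO2*] = KH · pCO2 = 3.467×10^-2 × 2350×10^-6 atm = 8.15×10^-5 mol/kg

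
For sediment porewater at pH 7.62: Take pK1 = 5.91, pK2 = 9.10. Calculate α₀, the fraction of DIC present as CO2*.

α₀ = 0.0185

α₀ = 1 / (1 + K1/[H⁺] + K1K2/[H⁺]²) = 1 / (1 + 10^+1.71 + 10^+0.23)
   = 1 / (1 + 51.286 + 1.6982) = 1/53.984 = 0.01852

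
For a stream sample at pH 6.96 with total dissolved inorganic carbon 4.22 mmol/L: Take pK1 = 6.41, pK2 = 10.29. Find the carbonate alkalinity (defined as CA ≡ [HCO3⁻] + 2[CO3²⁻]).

CA = 3.29 mmol/L

CA = [HCO3⁻] + 2[CO3²⁻] = (α₁ + 2α₂)·DIC
At pH 6.96: [H⁺]/K1 = 10^-0.55 = 0.28184, K2/[H⁺] = 10^-3.33 = 0.00046774
α₁ = 1/(1 + 0.28184 + 0.00046774) = 1/1.2823 = 0.7798; α₂ = α₁·K2/[H⁺] = 0.0003648
α₁ + 2α₂ = 0.7806
CA = 0.7806 × 4.22 = 3.29 mmol/L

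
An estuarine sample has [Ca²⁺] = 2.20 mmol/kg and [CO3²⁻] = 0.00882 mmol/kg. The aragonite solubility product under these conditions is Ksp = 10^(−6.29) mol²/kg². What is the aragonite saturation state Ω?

Ksp = 10^(−6.29) = 5.129×10^-7
Ω = [Ca²⁺][CO3²⁻]/Ksp = (2.20×10^-3)(0.00882×10^-3) / 5.129×10^-7 = 0.0378

Ω = 0.0378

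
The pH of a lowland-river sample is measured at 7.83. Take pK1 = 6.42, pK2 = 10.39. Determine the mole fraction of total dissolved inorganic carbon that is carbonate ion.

α₂ = 0.00264

α₂ = 1 / (1 + [H⁺]/K2 + [H⁺]²/(K1K2)) = 1 / (1 + 10^+2.56 + 10^+1.15)
   = 1 / (1 + 363.08 + 14.125) = 1/378.20 = 0.002644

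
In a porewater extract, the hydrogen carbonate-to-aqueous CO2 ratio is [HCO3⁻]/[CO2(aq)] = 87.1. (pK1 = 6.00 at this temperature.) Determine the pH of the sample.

pH = 7.94

From K1 = [H⁺][HCO3⁻]/[CO2(aq)]:  pH = pK1 + log₁₀([HCO3⁻]/[CO2(aq)])
log₁₀(87.1) = +1.940
pH = 6.00 + (+1.940) = 7.94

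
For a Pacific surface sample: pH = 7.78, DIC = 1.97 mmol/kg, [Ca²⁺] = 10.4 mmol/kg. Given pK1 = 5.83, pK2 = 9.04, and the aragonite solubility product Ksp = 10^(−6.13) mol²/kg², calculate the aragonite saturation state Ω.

Ω = 1.42

α₂ = 1 / (1 + [H⁺]/K2 + [H⁺]²/(K1K2)) = 1 / (1 + 10^+1.26 + 10^-0.69)
   = 1 / (1 + 18.197 + 0.20417) = 1/19.401 = 0.05154
[CO3²⁻] = α₂ × DIC = 0.05154 × 1.97 = 0.1015 mmol/kg
Ksp = 10^(−6.13) = 7.413×10^-7
Ω = [Ca²⁺][CO3²⁻]/Ksp = (10.4×10^-3)(1.015×10^-4) / 7.413×10^-7 = 1.42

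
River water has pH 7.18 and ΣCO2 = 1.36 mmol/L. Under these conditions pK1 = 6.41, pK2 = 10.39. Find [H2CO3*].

α₀ = 1 / (1 + K1/[H⁺] + K1K2/[H⁺]²) = 1 / (1 + 10^+0.77 + 10^-2.44)
   = 1 / (1 + 5.8884 + 0.0036308) = 1/6.8921 = 0.1451
[CO2*] = α₀ × DIC = 0.1451 × 1.36 = 0.197 mmol/L

[CO2*] = 0.197 mmol/L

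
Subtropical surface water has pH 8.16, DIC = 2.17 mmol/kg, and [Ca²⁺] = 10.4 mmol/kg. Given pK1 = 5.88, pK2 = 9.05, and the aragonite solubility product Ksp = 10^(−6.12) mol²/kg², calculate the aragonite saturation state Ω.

α₂ = 1 / (1 + [H⁺]/K2 + [H⁺]²/(K1K2)) = 1 / (1 + 10^+0.89 + 10^-1.39)
   = 1 / (1 + 7.7625 + 0.040738) = 1/8.8032 = 0.1136
[CO3²⁻] = α₂ × DIC = 0.1136 × 2.17 = 0.2465 mmol/kg
Ksp = 10^(−6.12) = 7.586×10^-7
Ω = [Ca²⁺][CO3²⁻]/Ksp = (10.4×10^-3)(2.465×10^-4) / 7.586×10^-7 = 3.38

Ω = 3.38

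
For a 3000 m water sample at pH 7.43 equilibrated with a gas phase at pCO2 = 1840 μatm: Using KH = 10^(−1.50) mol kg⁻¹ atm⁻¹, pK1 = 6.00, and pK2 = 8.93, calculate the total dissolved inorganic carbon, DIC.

DIC = 1.67 mmol/kg

[CO2*] = KH · pCO2 = 10^(−1.50) × 1840×10^-6 = 5.819×10^-5 mol/kg
α₀ = 1/(1 + K1/[H⁺] + K1K2/[H⁺]²) = 1/(1 + 10^+1.43 + 10^-0.07) = 0.03476
DIC = [CO2*]/α₀ = 5.819×10^-5 / 0.03476 = 1.67 mmol/kg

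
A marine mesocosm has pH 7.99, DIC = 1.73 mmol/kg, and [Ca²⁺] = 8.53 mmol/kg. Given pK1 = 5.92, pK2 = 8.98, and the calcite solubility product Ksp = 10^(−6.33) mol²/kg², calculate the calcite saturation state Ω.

Ω = 2.91

α₂ = 1 / (1 + [H⁺]/K2 + [H⁺]²/(K1K2)) = 1 / (1 + 10^+0.99 + 10^-1.08)
   = 1 / (1 + 9.7724 + 0.083176) = 1/10.856 = 0.09212
[CO3²⁻] = α₂ × DIC = 0.09212 × 1.73 = 0.1594 mmol/kg
Ksp = 10^(−6.33) = 4.677×10^-7
Ω = [Ca²⁺][CO3²⁻]/Ksp = (8.53×10^-3)(1.594×10^-4) / 4.677×10^-7 = 2.91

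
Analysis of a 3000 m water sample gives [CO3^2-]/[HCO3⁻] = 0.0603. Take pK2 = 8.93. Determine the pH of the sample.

pH = 7.71

From K2 = [H⁺][CO3^2-]/[HCO3⁻]:  pH = pK2 + log₁₀([CO3^2-]/[HCO3⁻])
log₁₀(0.0603) = -1.220
pH = 8.93 + (-1.220) = 7.71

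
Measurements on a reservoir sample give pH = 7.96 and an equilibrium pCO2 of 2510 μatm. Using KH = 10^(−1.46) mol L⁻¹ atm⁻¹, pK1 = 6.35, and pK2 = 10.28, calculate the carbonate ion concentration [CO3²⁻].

[CO3²⁻] = 17.0 μmol/L

[CO2*] = KH · pCO2 = 10^(−1.46) × 2510×10^-6 = 8.703×10^-5 mol/L
α₀ = 1/(1 + K1/[H⁺] + K1K2/[H⁺]²) = 1/(1 + 10^+1.61 + 10^-0.71) = 0.02385
DIC = [CO2*]/α₀ = 8.703×10^-5 / 0.02385 = 3.649 mmol/L
[CO3²⁻] = α₂·DIC; α₂ = 0.004650, so [CO3²⁻] = 0.004650 × 3.649 = 0.0170 mmol/L = 17.0 μmol/L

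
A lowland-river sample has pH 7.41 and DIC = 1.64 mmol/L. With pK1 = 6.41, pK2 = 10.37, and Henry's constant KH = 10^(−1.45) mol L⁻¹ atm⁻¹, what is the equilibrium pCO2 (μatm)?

α₀ = 1 / (1 + K1/[H⁺] + K1K2/[H⁺]²) = 1 / (1 + 10^+1.00 + 10^-1.96)
   = 1 / (1 + 10.000 + 0.010965) = 1/11.011 = 0.09082
[CO2*] = α₀ × DIC = 0.09082 × 1.64 = 0.1489 mmol/L
pCO2 = [CO2*]/KH = 1.489×10^-4 / 3.548×10^-2 = 4200 μatm

pCO2 = 4200 μatm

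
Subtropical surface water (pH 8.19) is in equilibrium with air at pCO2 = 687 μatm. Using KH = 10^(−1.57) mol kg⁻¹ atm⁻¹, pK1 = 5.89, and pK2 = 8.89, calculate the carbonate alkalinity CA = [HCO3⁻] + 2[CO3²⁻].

CA = 5.16 mmol/kg

[CO2*] = KH · pCO2 = 10^(−1.57) × 687×10^-6 = 1.849×10^-5 mol/kg
α₀ = 1/(1 + K1/[H⁺] + K1K2/[H⁺]²) = 1/(1 + 10^+2.30 + 10^+1.60) = 0.004161
DIC = [CO2*]/α₀ = 1.849×10^-5 / 0.004161 = 4.444 mmol/kg
CA = (α₁ + 2α₂)·DIC = (0.8302 + 2×0.1656) × 4.444 = 5.16 mmol/kg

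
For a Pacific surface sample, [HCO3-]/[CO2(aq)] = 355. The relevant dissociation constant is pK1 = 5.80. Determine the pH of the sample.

pH = 8.35

From K1 = [H⁺][HCO3-]/[CO2(aq)]:  pH = pK1 + log₁₀([HCO3-]/[CO2(aq)])
log₁₀(355) = +2.550
pH = 5.80 + (+2.550) = 8.35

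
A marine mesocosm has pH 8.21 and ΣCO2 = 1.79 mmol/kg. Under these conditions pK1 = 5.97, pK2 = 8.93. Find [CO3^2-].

[CO3²⁻] = 0.285 mmol/kg

α₂ = 1 / (1 + [H⁺]/K2 + [H⁺]²/(K1K2)) = 1 / (1 + 10^+0.72 + 10^-1.52)
   = 1 / (1 + 5.2481 + 0.030200) = 1/6.2783 = 0.1593
[CO3²⁻] = α₂ × DIC = 0.1593 × 1.79 = 0.285 mmol/kg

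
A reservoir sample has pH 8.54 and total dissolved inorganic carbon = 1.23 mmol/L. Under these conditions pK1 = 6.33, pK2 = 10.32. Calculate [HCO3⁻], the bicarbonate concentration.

α₁ = 1 / (1 + [H⁺]/K1 + K2/[H⁺]) = 1 / (1 + 10^-2.21 + 10^-1.78)
   = 1 / (1 + 0.0061660 + 0.016596) = 1/1.0228 = 0.9777
[HCO3⁻] = α₁ × DIC = 0.9777 × 1.23 = 1.20 mmol/L

[HCO3⁻] = 1.20 mmol/L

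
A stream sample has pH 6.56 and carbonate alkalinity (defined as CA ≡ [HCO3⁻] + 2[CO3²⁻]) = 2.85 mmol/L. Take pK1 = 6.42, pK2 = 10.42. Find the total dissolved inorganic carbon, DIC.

DIC = 4.91 mmol/L

CA = [HCO3⁻] + 2[CO3²⁻] = (α₁ + 2α₂)·DIC
At pH 6.56: [H⁺]/K1 = 10^-0.14 = 0.72444, K2/[H⁺] = 10^-3.86 = 0.00013804
α₁ = 1/(1 + 0.72444 + 0.00013804) = 1/1.7246 = 0.5799; α₂ = α₁·K2/[H⁺] = 8.004×10^-5
α₁ + 2α₂ = 0.5800
DIC = CA / (α₁ + 2α₂) = 2.85 / 0.5800 = 4.91 mmol/L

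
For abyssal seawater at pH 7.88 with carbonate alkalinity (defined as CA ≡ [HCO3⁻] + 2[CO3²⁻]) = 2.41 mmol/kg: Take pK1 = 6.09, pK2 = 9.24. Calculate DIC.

CA = [HCO3⁻] + 2[CO3²⁻] = (α₁ + 2α₂)·DIC
At pH 7.88: [H⁺]/K1 = 10^-1.79 = 0.016218, K2/[H⁺] = 10^-1.36 = 0.043652
α₁ = 1/(1 + 0.016218 + 0.043652) = 1/1.0599 = 0.9435; α₂ = α₁·K2/[H⁺] = 0.04119
α₁ + 2α₂ = 1.0259
DIC = CA / (α₁ + 2α₂) = 2.41 / 1.0259 = 2.35 mmol/kg

DIC = 2.35 mmol/kg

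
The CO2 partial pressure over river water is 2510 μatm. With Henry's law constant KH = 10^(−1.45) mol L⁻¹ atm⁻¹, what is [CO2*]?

KH = 10^(−1.45) = 3.548×10^-2 mol L⁻¹ atm⁻¹
[CO2*] = KH · pCO2 = 3.548×10^-2 × 2510×10^-6 atm = 8.91×10^-5 mol/L

[CO2*] = 89.1 μmol/L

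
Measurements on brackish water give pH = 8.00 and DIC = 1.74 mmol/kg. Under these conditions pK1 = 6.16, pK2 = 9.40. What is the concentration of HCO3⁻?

α₁ = 1 / (1 + [H⁺]/K1 + K2/[H⁺]) = 1 / (1 + 10^-1.84 + 10^-1.40)
   = 1 / (1 + 0.014454 + 0.039811) = 1/1.0543 = 0.9485
[HCO3⁻] = α₁ × DIC = 0.9485 × 1.74 = 1.65 mmol/kg

[HCO3⁻] = 1.65 mmol/kg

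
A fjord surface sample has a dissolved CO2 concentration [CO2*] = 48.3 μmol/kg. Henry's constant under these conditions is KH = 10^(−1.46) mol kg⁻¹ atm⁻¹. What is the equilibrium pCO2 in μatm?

pCO2 = 1390 μatm

KH = 10^(−1.46) = 3.467×10^-2 mol kg⁻¹ atm⁻¹
pCO2 = [CO2*]/KH = 48.3×10^-6 / 3.467×10^-2 = 1.39×10^-3 atm = 1390 μatm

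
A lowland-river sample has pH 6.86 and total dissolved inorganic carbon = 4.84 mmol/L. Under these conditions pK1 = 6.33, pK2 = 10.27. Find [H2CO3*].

α₀ = 1 / (1 + K1/[H⁺] + K1K2/[H⁺]²) = 1 / (1 + 10^+0.53 + 10^-2.88)
   = 1 / (1 + 3.3884 + 0.0013183) = 1/4.3898 = 0.2278
[CO2*] = α₀ × DIC = 0.2278 × 4.84 = 1.10 mmol/L

[CO2*] = 1.10 mmol/L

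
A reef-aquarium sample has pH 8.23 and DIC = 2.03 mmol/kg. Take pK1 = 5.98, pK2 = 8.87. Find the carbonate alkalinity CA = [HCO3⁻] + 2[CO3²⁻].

CA = [HCO3⁻] + 2[CO3²⁻] = (α₁ + 2α₂)·DIC
At pH 8.23: [H⁺]/K1 = 10^-2.25 = 0.0056234, K2/[H⁺] = 10^-0.64 = 0.22909
α₁ = 1/(1 + 0.0056234 + 0.22909) = 1/1.2347 = 0.8099; α₂ = α₁·K2/[H⁺] = 0.1855
α₁ + 2α₂ = 1.1810
CA = 1.1810 × 2.03 = 2.40 mmol/kg

CA = 2.40 mmol/kg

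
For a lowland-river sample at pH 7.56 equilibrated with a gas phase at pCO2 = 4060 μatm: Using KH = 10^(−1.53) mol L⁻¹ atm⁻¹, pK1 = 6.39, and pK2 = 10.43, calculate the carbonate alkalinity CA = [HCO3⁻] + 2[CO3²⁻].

[CO2*] = KH · pCO2 = 10^(−1.53) × 4060×10^-6 = 1.198×10^-4 mol/L
α₀ = 1/(1 + K1/[H⁺] + K1K2/[H⁺]²) = 1/(1 + 10^+1.17 + 10^-1.70) = 0.06325
DIC = [CO2*]/α₀ = 1.198×10^-4 / 0.06325 = 1.894 mmol/L
CA = (α₁ + 2α₂)·DIC = (0.9355 + 2×0.001262) × 1.894 = 1.78 mmol/L

CA = 1.78 mmol/L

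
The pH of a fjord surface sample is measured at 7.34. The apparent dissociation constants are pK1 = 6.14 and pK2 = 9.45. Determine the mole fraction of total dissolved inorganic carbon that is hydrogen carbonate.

α₁ = 0.934

α₁ = 1 / (1 + [H⁺]/K1 + K2/[H⁺]) = 1 / (1 + 10^-1.20 + 10^-2.11)
   = 1 / (1 + 0.063096 + 0.0077625) = 1/1.0709 = 0.9338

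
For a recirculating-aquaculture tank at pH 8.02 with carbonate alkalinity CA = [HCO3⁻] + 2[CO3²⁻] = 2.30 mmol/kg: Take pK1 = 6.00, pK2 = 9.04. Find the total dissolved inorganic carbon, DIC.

DIC = 2.13 mmol/kg

CA = [HCO3⁻] + 2[CO3²⁻] = (α₁ + 2α₂)·DIC
At pH 8.02: [H⁺]/K1 = 10^-2.02 = 0.0095499, K2/[H⁺] = 10^-1.02 = 0.095499
α₁ = 1/(1 + 0.0095499 + 0.095499) = 1/1.1050 = 0.9049; α₂ = α₁·K2/[H⁺] = 0.08642
α₁ + 2α₂ = 1.0778
DIC = CA / (α₁ + 2α₂) = 2.30 / 1.0778 = 2.13 mmol/kg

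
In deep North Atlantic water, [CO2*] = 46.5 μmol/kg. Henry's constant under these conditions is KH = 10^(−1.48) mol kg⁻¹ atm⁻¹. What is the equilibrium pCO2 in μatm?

KH = 10^(−1.48) = 3.311×10^-2 mol kg⁻¹ atm⁻¹
pCO2 = [CO2*]/KH = 46.5×10^-6 / 3.311×10^-2 = 1.40×10^-3 atm = 1400 μatm

pCO2 = 1400 μatm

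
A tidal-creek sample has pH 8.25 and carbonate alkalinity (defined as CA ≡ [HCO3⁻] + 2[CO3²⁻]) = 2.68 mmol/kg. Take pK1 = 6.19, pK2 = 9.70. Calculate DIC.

CA = [HCO3⁻] + 2[CO3²⁻] = (α₁ + 2α₂)·DIC
At pH 8.25: [H⁺]/K1 = 10^-2.06 = 0.0087096, K2/[H⁺] = 10^-1.45 = 0.035481
α₁ = 1/(1 + 0.0087096 + 0.035481) = 1/1.0442 = 0.9577; α₂ = α₁·K2/[H⁺] = 0.03398
α₁ + 2α₂ = 1.0256
DIC = CA / (α₁ + 2α₂) = 2.68 / 1.0256 = 2.61 mmol/kg

DIC = 2.61 mmol/kg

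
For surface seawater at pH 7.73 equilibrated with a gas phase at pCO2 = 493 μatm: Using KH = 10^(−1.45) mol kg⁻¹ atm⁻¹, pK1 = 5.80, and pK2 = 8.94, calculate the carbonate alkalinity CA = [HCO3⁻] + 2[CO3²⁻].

[CO2*] = KH · pCO2 = 10^(−1.45) × 493×10^-6 = 1.749×10^-5 mol/kg
α₀ = 1/(1 + K1/[H⁺] + K1K2/[H⁺]²) = 1/(1 + 10^+1.93 + 10^+0.72) = 0.01095
DIC = [CO2*]/α₀ = 1.749×10^-5 / 0.01095 = 1.598 mmol/kg
CA = (α₁ + 2α₂)·DIC = (0.9316 + 2×0.05744) × 1.598 = 1.67 mmol/kg

CA = 1.67 mmol/kg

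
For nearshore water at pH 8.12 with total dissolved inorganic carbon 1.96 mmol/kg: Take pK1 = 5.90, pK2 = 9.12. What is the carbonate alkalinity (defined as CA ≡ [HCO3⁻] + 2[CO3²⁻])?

CA = [HCO3⁻] + 2[CO3²⁻] = (α₁ + 2α₂)·DIC
At pH 8.12: [H⁺]/K1 = 10^-2.22 = 0.0060256, K2/[H⁺] = 10^-1.00 = 0.10000
α₁ = 1/(1 + 0.0060256 + 0.10000) = 1/1.1060 = 0.9041; α₂ = α₁·K2/[H⁺] = 0.09041
α₁ + 2α₂ = 1.0850
CA = 1.0850 × 1.96 = 2.13 mmol/kg

CA = 2.13 mmol/kg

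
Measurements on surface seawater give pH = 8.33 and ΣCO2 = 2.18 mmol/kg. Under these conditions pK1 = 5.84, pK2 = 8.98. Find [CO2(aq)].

α₀ = 1 / (1 + K1/[H⁺] + K1K2/[H⁺]²) = 1 / (1 + 10^+2.49 + 10^+1.84)
   = 1 / (1 + 309.03 + 69.183) = 1/379.21 = 0.002637
[CO2*] = α₀ × DIC = 0.002637 × 2.18 = 0.00575 mmol/kg = 5.75 μmol/kg

[CO2*] = 5.75 μmol/kg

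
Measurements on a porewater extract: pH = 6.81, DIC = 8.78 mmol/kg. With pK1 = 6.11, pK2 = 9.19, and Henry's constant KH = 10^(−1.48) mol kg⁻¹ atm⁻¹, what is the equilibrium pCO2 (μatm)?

α₀ = 1 / (1 + K1/[H⁺] + K1K2/[H⁺]²) = 1 / (1 + 10^+0.70 + 10^-1.68)
   = 1 / (1 + 5.0119 + 0.020893) = 1/6.0328 = 0.1658
[CO2*] = α₀ × DIC = 0.1658 × 8.78 = 1.455 mmol/kg
pCO2 = [CO2*]/KH = 1.455×10^-3 / 3.311×10^-2 = 4.40×10^4 μatm

pCO2 = 4.40×10^4 μatm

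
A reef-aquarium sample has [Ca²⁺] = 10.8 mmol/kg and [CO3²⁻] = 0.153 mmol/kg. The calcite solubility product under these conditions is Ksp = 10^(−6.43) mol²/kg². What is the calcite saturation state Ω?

Ω = 4.45

Ksp = 10^(−6.43) = 3.715×10^-7
Ω = [Ca²⁺][CO3²⁻]/Ksp = (10.8×10^-3)(0.153×10^-3) / 3.715×10^-7 = 4.45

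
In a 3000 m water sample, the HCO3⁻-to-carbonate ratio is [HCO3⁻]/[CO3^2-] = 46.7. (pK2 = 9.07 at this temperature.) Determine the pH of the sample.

pH = 7.40

From K2 = [H⁺][CO3^2-]/[HCO3⁻]:  pH = pK2 − log₁₀([HCO3⁻]/[CO3^2-])
log₁₀(46.7) = +1.669
pH = 9.07 − (+1.669) = 7.40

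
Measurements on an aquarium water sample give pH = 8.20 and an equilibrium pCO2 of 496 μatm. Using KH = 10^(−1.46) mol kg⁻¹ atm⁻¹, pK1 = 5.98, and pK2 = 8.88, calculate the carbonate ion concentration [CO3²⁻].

[CO3²⁻] = 0.596 mmol/kg

[CO2*] = KH · pCO2 = 10^(−1.46) × 496×10^-6 = 1.720×10^-5 mol/kg
α₀ = 1/(1 + K1/[H⁺] + K1K2/[H⁺]²) = 1/(1 + 10^+2.22 + 10^+1.54) = 0.004960
DIC = [CO2*]/α₀ = 1.720×10^-5 / 0.004960 = 3.468 mmol/kg
[CO3²⁻] = α₂·DIC; α₂ = 0.1720, so [CO3²⁻] = 0.1720 × 3.468 = 0.596 mmol/kg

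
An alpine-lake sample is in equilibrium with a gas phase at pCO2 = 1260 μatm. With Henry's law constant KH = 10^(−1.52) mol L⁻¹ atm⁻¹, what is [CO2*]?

[CO2*] = 38.1 μmol/L

KH = 10^(−1.52) = 3.020×10^-2 mol L⁻¹ atm⁻¹
[CO2*] = KH · pCO2 = 3.020×10^-2 × 1260×10^-6 atm = 3.81×10^-5 mol/L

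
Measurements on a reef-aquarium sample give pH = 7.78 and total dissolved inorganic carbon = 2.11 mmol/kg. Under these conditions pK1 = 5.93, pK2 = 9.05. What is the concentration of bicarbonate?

α₁ = 1 / (1 + [H⁺]/K1 + K2/[H⁺]) = 1 / (1 + 10^-1.85 + 10^-1.27)
   = 1 / (1 + 0.014125 + 0.053703) = 1/1.0678 = 0.9365
[HCO3⁻] = α₁ × DIC = 0.9365 × 2.11 = 1.98 mmol/kg

[HCO3⁻] = 1.98 mmol/kg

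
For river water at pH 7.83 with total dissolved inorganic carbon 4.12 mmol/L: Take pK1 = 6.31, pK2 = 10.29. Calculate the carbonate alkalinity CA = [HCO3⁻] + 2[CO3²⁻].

CA = 4.01 mmol/L

CA = [HCO3⁻] + 2[CO3²⁻] = (α₁ + 2α₂)·DIC
At pH 7.83: [H⁺]/K1 = 10^-1.52 = 0.030200, K2/[H⁺] = 10^-2.46 = 0.0034674
α₁ = 1/(1 + 0.030200 + 0.0034674) = 1/1.0337 = 0.9674; α₂ = α₁·K2/[H⁺] = 0.003354
α₁ + 2α₂ = 0.9741
CA = 0.9741 × 4.12 = 4.01 mmol/L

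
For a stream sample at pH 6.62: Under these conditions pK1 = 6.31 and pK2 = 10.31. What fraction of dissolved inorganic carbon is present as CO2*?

α₀ = 0.329

α₀ = 1 / (1 + K1/[H⁺] + K1K2/[H⁺]²) = 1 / (1 + 10^+0.31 + 10^-3.38)
   = 1 / (1 + 2.0417 + 0.00041687) = 1/3.0422 = 0.3287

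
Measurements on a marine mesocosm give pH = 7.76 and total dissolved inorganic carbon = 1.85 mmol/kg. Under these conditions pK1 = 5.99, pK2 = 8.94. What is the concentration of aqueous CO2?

[CO2*] = 0.0290 mmol/kg

α₀ = 1 / (1 + K1/[H⁺] + K1K2/[H⁺]²) = 1 / (1 + 10^+1.77 + 10^+0.59)
   = 1 / (1 + 58.884 + 3.8905) = 1/63.775 = 0.01568
[CO2*] = α₀ × DIC = 0.01568 × 1.85 = 0.0290 mmol/kg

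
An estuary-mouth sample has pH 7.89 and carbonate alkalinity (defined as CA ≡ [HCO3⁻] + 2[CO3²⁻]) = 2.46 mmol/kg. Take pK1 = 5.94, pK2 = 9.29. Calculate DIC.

CA = [HCO3⁻] + 2[CO3²⁻] = (α₁ + 2α₂)·DIC
At pH 7.89: [H⁺]/K1 = 10^-1.95 = 0.011220, K2/[H⁺] = 10^-1.40 = 0.039811
α₁ = 1/(1 + 0.011220 + 0.039811) = 1/1.0510 = 0.9514; α₂ = α₁·K2/[H⁺] = 0.03788
α₁ + 2α₂ = 1.0272
DIC = CA / (α₁ + 2α₂) = 2.46 / 1.0272 = 2.39 mmol/kg

DIC = 2.39 mmol/kg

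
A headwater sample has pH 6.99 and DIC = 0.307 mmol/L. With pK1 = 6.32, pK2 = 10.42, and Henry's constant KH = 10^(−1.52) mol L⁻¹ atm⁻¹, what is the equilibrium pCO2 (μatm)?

pCO2 = 1790 μatm

α₀ = 1 / (1 + K1/[H⁺] + K1K2/[H⁺]²) = 1 / (1 + 10^+0.67 + 10^-2.76)
   = 1 / (1 + 4.6774 + 0.0017378) = 1/5.6791 = 0.1761
[CO2*] = α₀ × DIC = 0.1761 × 0.307 = 0.05406 mmol/L
pCO2 = [CO2*]/KH = 5.406×10^-5 / 3.020×10^-2 = 1790 μatm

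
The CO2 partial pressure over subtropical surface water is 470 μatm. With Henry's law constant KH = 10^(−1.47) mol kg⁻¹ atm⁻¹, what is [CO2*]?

[CO2*] = 15.9 μmol/kg

KH = 10^(−1.47) = 3.388×10^-2 mol kg⁻¹ atm⁻¹
[CO2*] = KH · pCO2 = 3.388×10^-2 × 470×10^-6 atm = 1.59×10^-5 mol/kg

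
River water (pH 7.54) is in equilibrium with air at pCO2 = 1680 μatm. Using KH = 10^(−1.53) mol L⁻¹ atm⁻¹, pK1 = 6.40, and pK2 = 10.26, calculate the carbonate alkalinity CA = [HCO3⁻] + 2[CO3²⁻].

CA = 0.687 mmol/L

[CO2*] = KH · pCO2 = 10^(−1.53) × 1680×10^-6 = 4.958×10^-5 mol/L
α₀ = 1/(1 + K1/[H⁺] + K1K2/[H⁺]²) = 1/(1 + 10^+1.14 + 10^-1.58) = 0.06743
DIC = [CO2*]/α₀ = 4.958×10^-5 / 0.06743 = 0.7353 mmol/L
CA = (α₁ + 2α₂)·DIC = (0.9308 + 2×0.001774) × 0.7353 = 0.687 mmol/L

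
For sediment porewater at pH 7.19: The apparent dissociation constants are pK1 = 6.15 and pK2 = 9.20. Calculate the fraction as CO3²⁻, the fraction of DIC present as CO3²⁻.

α₂ = 0.00888

α₂ = 1 / (1 + [H⁺]/K2 + [H⁺]²/(K1K2)) = 1 / (1 + 10^+2.01 + 10^+0.97)
   = 1 / (1 + 102.33 + 9.3325) = 1/112.66 = 0.008876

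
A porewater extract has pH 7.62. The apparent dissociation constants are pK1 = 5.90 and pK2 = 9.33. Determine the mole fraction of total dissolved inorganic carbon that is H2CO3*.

α₀ = 1 / (1 + K1/[H⁺] + K1K2/[H⁺]²) = 1 / (1 + 10^+1.72 + 10^+0.01)
   = 1 / (1 + 52.481 + 1.0233) = 1/54.504 = 0.01835

α₀ = 0.0183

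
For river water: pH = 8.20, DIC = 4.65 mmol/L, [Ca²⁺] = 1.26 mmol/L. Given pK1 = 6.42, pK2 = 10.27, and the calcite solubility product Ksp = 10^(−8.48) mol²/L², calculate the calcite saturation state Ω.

α₂ = 1 / (1 + [H⁺]/K2 + [H⁺]²/(K1K2)) = 1 / (1 + 10^+2.07 + 10^+0.29)
   = 1 / (1 + 117.49 + 1.9498) = 1/120.44 = 0.008303
[CO3²⁻] = α₂ × DIC = 0.008303 × 4.65 = 0.03861 mmol/L
Ksp = 10^(−8.48) = 3.311×10^-9
Ω = [Ca²⁺][CO3²⁻]/Ksp = (1.26×10^-3)(3.861×10^-5) / 3.311×10^-9 = 14.7

Ω = 14.7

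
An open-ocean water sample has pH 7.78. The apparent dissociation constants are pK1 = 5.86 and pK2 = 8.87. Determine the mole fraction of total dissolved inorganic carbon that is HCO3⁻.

α₁ = 0.915

α₁ = 1 / (1 + [H⁺]/K1 + K2/[H⁺]) = 1 / (1 + 10^-1.92 + 10^-1.09)
   = 1 / (1 + 0.012023 + 0.081283) = 1/1.0933 = 0.9147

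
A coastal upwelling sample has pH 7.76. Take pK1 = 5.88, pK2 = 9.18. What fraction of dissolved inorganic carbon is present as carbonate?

α₂ = 0.0362

α₂ = 1 / (1 + [H⁺]/K2 + [H⁺]²/(K1K2)) = 1 / (1 + 10^+1.42 + 10^-0.46)
   = 1 / (1 + 26.303 + 0.34674) = 1/27.649 = 0.03617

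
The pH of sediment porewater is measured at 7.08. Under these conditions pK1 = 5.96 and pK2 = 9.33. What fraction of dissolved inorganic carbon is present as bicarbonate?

α₁ = 0.925

α₁ = 1 / (1 + [H⁺]/K1 + K2/[H⁺]) = 1 / (1 + 10^-1.12 + 10^-2.25)
   = 1 / (1 + 0.075858 + 0.0056234) = 1/1.0815 = 0.9247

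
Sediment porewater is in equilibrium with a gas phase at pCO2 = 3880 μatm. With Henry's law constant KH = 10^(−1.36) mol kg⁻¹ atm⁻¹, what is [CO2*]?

[CO2*] = 169 μmol/kg

KH = 10^(−1.36) = 4.365×10^-2 mol kg⁻¹ atm⁻¹
[CO2*] = KH · pCO2 = 4.365×10^-2 × 3880×10^-6 atm = 1.69×10^-4 mol/kg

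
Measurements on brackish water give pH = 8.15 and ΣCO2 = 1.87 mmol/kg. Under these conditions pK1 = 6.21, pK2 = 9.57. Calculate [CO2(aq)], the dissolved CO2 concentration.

[CO2*] = 0.0205 mmol/kg

α₀ = 1 / (1 + K1/[H⁺] + K1K2/[H⁺]²) = 1 / (1 + 10^+1.94 + 10^+0.52)
   = 1 / (1 + 87.096 + 3.3113) = 1/91.408 = 0.01094
[CO2*] = α₀ × DIC = 0.01094 × 1.87 = 0.0205 mmol/kg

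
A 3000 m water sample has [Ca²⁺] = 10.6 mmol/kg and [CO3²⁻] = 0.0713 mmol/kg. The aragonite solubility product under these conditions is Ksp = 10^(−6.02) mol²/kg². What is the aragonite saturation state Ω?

Ksp = 10^(−6.02) = 9.550×10^-7
Ω = [Ca²⁺][CO3²⁻]/Ksp = (10.6×10^-3)(0.0713×10^-3) / 9.550×10^-7 = 0.791

Ω = 0.791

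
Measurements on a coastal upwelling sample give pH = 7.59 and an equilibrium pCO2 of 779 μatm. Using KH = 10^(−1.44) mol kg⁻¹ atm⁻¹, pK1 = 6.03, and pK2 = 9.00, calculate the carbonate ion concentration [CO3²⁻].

[CO3²⁻] = 0.0400 mmol/kg

[CO2*] = KH · pCO2 = 10^(−1.44) × 779×10^-6 = 2.828×10^-5 mol/kg
α₀ = 1/(1 + K1/[H⁺] + K1K2/[H⁺]²) = 1/(1 + 10^+1.56 + 10^+0.15) = 0.02583
DIC = [CO2*]/α₀ = 2.828×10^-5 / 0.02583 = 1.095 mmol/kg
[CO3²⁻] = α₂·DIC; α₂ = 0.03648, so [CO3²⁻] = 0.03648 × 1.095 = 0.0400 mmol/kg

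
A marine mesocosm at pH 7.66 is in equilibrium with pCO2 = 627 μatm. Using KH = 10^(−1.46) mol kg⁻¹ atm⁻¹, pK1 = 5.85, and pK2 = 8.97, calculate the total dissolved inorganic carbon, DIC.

DIC = 1.49 mmol/kg

[CO2*] = KH · pCO2 = 10^(−1.46) × 627×10^-6 = 2.174×10^-5 mol/kg
α₀ = 1/(1 + K1/[H⁺] + K1K2/[H⁺]²) = 1/(1 + 10^+1.81 + 10^+0.50) = 0.01455
DIC = [CO2*]/α₀ = 2.174×10^-5 / 0.01455 = 1.49 mmol/kg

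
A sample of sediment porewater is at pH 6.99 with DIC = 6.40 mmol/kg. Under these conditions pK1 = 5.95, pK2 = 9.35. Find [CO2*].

α₀ = 1 / (1 + K1/[H⁺] + K1K2/[H⁺]²) = 1 / (1 + 10^+1.04 + 10^-1.32)
   = 1 / (1 + 10.965 + 0.047863) = 1/12.013 = 0.08325
[CO2*] = α₀ × DIC = 0.08325 × 6.40 = 0.533 mmol/kg

[CO2*] = 0.533 mmol/kg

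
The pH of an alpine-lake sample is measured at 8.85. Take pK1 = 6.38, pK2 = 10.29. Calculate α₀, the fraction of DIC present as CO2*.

α₀ = 1 / (1 + K1/[H⁺] + K1K2/[H⁺]²) = 1 / (1 + 10^+2.47 + 10^+1.03)
   = 1 / (1 + 295.12 + 10.715) = 1/306.84 = 0.003259

α₀ = 0.00326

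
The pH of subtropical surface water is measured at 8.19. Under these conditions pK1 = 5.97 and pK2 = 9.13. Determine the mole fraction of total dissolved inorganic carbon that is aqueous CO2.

α₀ = 1 / (1 + K1/[H⁺] + K1K2/[H⁺]²) = 1 / (1 + 10^+2.22 + 10^+1.28)
   = 1 / (1 + 165.96 + 19.055) = 1/186.01 = 0.005376

α₀ = 0.00538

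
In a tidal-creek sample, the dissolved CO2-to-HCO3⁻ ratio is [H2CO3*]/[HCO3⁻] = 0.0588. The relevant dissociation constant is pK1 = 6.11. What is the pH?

pH = 7.34

From K1 = [H⁺][HCO3⁻]/[H2CO3*]:  pH = pK1 − log₁₀([H2CO3*]/[HCO3⁻])
log₁₀(0.0588) = -1.231
pH = 6.11 − (-1.231) = 7.34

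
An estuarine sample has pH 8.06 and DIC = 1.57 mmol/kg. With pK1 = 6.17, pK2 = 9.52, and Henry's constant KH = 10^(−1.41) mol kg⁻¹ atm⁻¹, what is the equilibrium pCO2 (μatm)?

pCO2 = 496 μatm

α₀ = 1 / (1 + K1/[H⁺] + K1K2/[H⁺]²) = 1 / (1 + 10^+1.89 + 10^+0.43)
   = 1 / (1 + 77.625 + 2.6915) = 1/81.316 = 0.01230
[CO2*] = α₀ × DIC = 0.01230 × 1.57 = 0.01931 mmol/kg = 19.31 μmol/kg
pCO2 = [CO2*]/KH = 1.931×10^-5 / 3.890×10^-2 = 496 μatm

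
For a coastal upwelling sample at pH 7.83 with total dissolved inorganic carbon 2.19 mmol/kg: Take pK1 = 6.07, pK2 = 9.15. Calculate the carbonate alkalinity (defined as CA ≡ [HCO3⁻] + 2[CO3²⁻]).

CA = 2.25 mmol/kg

CA = [HCO3⁻] + 2[CO3²⁻] = (α₁ + 2α₂)·DIC
At pH 7.83: [H⁺]/K1 = 10^-1.76 = 0.017378, K2/[H⁺] = 10^-1.32 = 0.047863
α₁ = 1/(1 + 0.017378 + 0.047863) = 1/1.0652 = 0.9388; α₂ = α₁·K2/[H⁺] = 0.04493
α₁ + 2α₂ = 1.0286
CA = 1.0286 × 2.19 = 2.25 mmol/kg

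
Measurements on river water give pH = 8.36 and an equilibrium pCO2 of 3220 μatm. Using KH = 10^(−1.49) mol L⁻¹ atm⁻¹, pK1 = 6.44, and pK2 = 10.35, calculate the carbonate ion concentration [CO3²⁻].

[CO2*] = KH · pCO2 = 10^(−1.49) × 3220×10^-6 = 1.042×10^-4 mol/L
α₀ = 1/(1 + K1/[H⁺] + K1K2/[H⁺]²) = 1/(1 + 10^+1.92 + 10^-0.07) = 0.01176
DIC = [CO2*]/α₀ = 1.042×10^-4 / 0.01176 = 8.860 mmol/L
[CO3²⁻] = α₂·DIC; α₂ = 0.01001, so [CO3²⁻] = 0.01001 × 8.860 = 0.0887 mmol/L

[CO3²⁻] = 0.0887 mmol/L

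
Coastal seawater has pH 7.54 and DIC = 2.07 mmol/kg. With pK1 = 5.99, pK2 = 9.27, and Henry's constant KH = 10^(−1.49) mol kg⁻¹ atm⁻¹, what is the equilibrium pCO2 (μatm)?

α₀ = 1 / (1 + K1/[H⁺] + K1K2/[H⁺]²) = 1 / (1 + 10^+1.55 + 10^-0.18)
   = 1 / (1 + 35.481 + 0.66069) = 1/37.142 = 0.02692
[CO2*] = α₀ × DIC = 0.02692 × 2.07 = 0.05573 mmol/kg
pCO2 = [CO2*]/KH = 5.573×10^-5 / 3.236×10^-2 = 1720 μatm

pCO2 = 1720 μatm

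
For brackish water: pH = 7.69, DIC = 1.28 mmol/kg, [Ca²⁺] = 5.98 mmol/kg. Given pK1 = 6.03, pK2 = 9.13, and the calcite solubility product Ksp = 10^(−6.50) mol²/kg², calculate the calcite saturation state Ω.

Ω = 0.831

α₂ = 1 / (1 + [H⁺]/K2 + [H⁺]²/(K1K2)) = 1 / (1 + 10^+1.44 + 10^-0.22)
   = 1 / (1 + 27.542 + 0.60256) = 1/29.145 = 0.03431
[CO3²⁻] = α₂ × DIC = 0.03431 × 1.28 = 0.04392 mmol/kg
Ksp = 10^(−6.50) = 3.162×10^-7
Ω = [Ca²⁺][CO3²⁻]/Ksp = (5.98×10^-3)(4.392×10^-5) / 3.162×10^-7 = 0.831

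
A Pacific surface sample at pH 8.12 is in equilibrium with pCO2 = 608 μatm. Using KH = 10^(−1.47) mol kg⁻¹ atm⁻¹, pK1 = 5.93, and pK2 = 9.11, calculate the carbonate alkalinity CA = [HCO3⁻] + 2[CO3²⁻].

CA = 3.84 mmol/kg

[CO2*] = KH · pCO2 = 10^(−1.47) × 608×10^-6 = 2.060×10^-5 mol/kg
α₀ = 1/(1 + K1/[H⁺] + K1K2/[H⁺]²) = 1/(1 + 10^+2.19 + 10^+1.20) = 0.005823
DIC = [CO2*]/α₀ = 2.060×10^-5 / 0.005823 = 3.538 mmol/kg
CA = (α₁ + 2α₂)·DIC = (0.9019 + 2×0.09229) × 3.538 = 3.84 mmol/kg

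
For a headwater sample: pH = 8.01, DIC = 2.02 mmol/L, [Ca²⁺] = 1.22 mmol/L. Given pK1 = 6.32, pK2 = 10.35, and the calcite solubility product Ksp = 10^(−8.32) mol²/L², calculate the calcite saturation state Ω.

Ω = 2.30

α₂ = 1 / (1 + [H⁺]/K2 + [H⁺]²/(K1K2)) = 1 / (1 + 10^+2.34 + 10^+0.65)
   = 1 / (1 + 218.78 + 4.4668) = 1/224.24 = 0.004459
[CO3²⁻] = α₂ × DIC = 0.004459 × 2.02 = 0.009008 mmol/L = 9.008 μmol/L
Ksp = 10^(−8.32) = 4.786×10^-9
Ω = [Ca²⁺][CO3²⁻]/Ksp = (1.22×10^-3)(9.008×10^-6) / 4.786×10^-9 = 2.30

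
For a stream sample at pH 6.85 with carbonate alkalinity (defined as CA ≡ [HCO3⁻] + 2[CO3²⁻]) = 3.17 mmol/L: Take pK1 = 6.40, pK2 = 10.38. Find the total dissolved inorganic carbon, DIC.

CA = [HCO3⁻] + 2[CO3²⁻] = (α₁ + 2α₂)·DIC
At pH 6.85: [H⁺]/K1 = 10^-0.45 = 0.35481, K2/[H⁺] = 10^-3.53 = 0.00029512
α₁ = 1/(1 + 0.35481 + 0.00029512) = 1/1.3551 = 0.7379; α₂ = α₁·K2/[H⁺] = 0.0002178
α₁ + 2α₂ = 0.7384
DIC = CA / (α₁ + 2α₂) = 3.17 / 0.7384 = 4.29 mmol/L

DIC = 4.29 mmol/L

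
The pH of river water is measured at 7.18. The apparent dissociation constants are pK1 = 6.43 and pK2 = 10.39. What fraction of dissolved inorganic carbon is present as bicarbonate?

α₁ = 0.849

α₁ = 1 / (1 + [H⁺]/K1 + K2/[H⁺]) = 1 / (1 + 10^-0.75 + 10^-3.21)
   = 1 / (1 + 0.17783 + 0.00061660) = 1/1.1784 = 0.8486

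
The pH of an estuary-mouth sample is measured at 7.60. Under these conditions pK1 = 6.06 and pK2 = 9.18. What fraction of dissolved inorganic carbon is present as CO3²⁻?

α₂ = 0.0249

α₂ = 1 / (1 + [H⁺]/K2 + [H⁺]²/(K1K2)) = 1 / (1 + 10^+1.58 + 10^+0.04)
   = 1 / (1 + 38.019 + 1.0965) = 1/40.115 = 0.02493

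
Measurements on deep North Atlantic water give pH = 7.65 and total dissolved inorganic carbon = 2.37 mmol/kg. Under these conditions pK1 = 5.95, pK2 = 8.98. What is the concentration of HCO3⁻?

[HCO3⁻] = 2.22 mmol/kg

α₁ = 1 / (1 + [H⁺]/K1 + K2/[H⁺]) = 1 / (1 + 10^-1.70 + 10^-1.33)
   = 1 / (1 + 0.019953 + 0.046774) = 1/1.0667 = 0.9374
[HCO3⁻] = α₁ × DIC = 0.9374 × 2.37 = 2.22 mmol/kg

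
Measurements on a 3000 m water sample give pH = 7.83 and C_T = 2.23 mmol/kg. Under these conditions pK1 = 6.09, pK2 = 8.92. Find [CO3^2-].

α₂ = 1 / (1 + [H⁺]/K2 + [H⁺]²/(K1K2)) = 1 / (1 + 10^+1.09 + 10^-0.65)
   = 1 / (1 + 12.303 + 0.22387) = 1/13.527 = 0.07393
[CO3²⁻] = α₂ × DIC = 0.07393 × 2.23 = 0.165 mmol/kg

[CO3²⁻] = 0.165 mmol/kg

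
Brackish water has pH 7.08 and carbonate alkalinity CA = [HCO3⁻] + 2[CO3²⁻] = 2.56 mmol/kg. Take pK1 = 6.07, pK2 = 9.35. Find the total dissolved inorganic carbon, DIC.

CA = [HCO3⁻] + 2[CO3²⁻] = (α₁ + 2α₂)·DIC
At pH 7.08: [H⁺]/K1 = 10^-1.01 = 0.097724, K2/[H⁺] = 10^-2.27 = 0.0053703
α₁ = 1/(1 + 0.097724 + 0.0053703) = 1/1.1031 = 0.9065; α₂ = α₁·K2/[H⁺] = 0.004868
α₁ + 2α₂ = 0.9163
DIC = CA / (α₁ + 2α₂) = 2.56 / 0.9163 = 2.79 mmol/kg

DIC = 2.79 mmol/kg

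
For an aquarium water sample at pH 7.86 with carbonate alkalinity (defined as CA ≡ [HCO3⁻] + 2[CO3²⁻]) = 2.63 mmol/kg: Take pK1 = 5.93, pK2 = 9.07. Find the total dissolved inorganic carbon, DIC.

CA = [HCO3⁻] + 2[CO3²⁻] = (α₁ + 2α₂)·DIC
At pH 7.86: [H⁺]/K1 = 10^-1.93 = 0.011749, K2/[H⁺] = 10^-1.21 = 0.061660
α₁ = 1/(1 + 0.011749 + 0.061660) = 1/1.0734 = 0.9316; α₂ = α₁·K2/[H⁺] = 0.05744
α₁ + 2α₂ = 1.0465
DIC = CA / (α₁ + 2α₂) = 2.63 / 1.0465 = 2.51 mmol/kg

DIC = 2.51 mmol/kg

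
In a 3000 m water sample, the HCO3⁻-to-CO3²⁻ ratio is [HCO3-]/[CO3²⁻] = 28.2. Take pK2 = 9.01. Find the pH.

pH = 7.56

From K2 = [H⁺][CO3²⁻]/[HCO3-]:  pH = pK2 − log₁₀([HCO3-]/[CO3²⁻])
log₁₀(28.2) = +1.450
pH = 9.01 − (+1.450) = 7.56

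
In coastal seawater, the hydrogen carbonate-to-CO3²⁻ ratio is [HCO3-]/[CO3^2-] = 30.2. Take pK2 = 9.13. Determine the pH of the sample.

pH = 7.65

From K2 = [H⁺][CO3^2-]/[HCO3-]:  pH = pK2 − log₁₀([HCO3-]/[CO3^2-])
log₁₀(30.2) = +1.480
pH = 9.13 − (+1.480) = 7.65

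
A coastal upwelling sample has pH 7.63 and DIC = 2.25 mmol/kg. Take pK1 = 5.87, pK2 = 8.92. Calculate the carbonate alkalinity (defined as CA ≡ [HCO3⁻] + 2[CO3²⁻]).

CA = 2.32 mmol/kg

CA = [HCO3⁻] + 2[CO3²⁻] = (α₁ + 2α₂)·DIC
At pH 7.63: [H⁺]/K1 = 10^-1.76 = 0.017378, K2/[H⁺] = 10^-1.29 = 0.051286
α₁ = 1/(1 + 0.017378 + 0.051286) = 1/1.0687 = 0.9357; α₂ = α₁·K2/[H⁺] = 0.04799
α₁ + 2α₂ = 1.0317
CA = 1.0317 × 2.25 = 2.32 mmol/kg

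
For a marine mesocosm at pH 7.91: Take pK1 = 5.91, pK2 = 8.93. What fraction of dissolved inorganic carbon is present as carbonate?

α₂ = 0.0864

α₂ = 1 / (1 + [H⁺]/K2 + [H⁺]²/(K1K2)) = 1 / (1 + 10^+1.02 + 10^-0.98)
   = 1 / (1 + 10.471 + 0.10471) = 1/11.576 = 0.08639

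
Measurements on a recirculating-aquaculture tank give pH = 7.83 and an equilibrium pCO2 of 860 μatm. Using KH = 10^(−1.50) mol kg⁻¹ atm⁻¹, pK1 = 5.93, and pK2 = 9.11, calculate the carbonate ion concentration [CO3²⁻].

[CO2*] = KH · pCO2 = 10^(−1.50) × 860×10^-6 = 2.720×10^-5 mol/kg
α₀ = 1/(1 + K1/[H⁺] + K1K2/[H⁺]²) = 1/(1 + 10^+1.90 + 10^+0.62) = 0.01182
DIC = [CO2*]/α₀ = 2.720×10^-5 / 0.01182 = 2.301 mmol/kg
[CO3²⁻] = α₂·DIC; α₂ = 0.04927, so [CO3²⁻] = 0.04927 × 2.301 = 0.113 mmol/kg

[CO3²⁻] = 0.113 mmol/kg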